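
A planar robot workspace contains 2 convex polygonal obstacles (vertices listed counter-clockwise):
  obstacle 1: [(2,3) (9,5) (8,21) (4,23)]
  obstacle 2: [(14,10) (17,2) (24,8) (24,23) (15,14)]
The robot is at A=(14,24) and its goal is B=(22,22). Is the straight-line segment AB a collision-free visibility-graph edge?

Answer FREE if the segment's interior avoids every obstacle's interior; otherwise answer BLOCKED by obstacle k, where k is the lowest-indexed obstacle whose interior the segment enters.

Obstacle 1 [(2,3) (9,5) (8,21) (4,23)]:
  edge (2,3)–(9,5): clear
  edge (9,5)–(8,21): clear
  edge (8,21)–(4,23): clear
  edge (4,23)–(2,3): clear
  midpoint (18,23) outside
  → clear
Obstacle 2 [(14,10) (17,2) (24,8) (24,23) (15,14)]:
  edge (14,10)–(17,2): clear
  edge (17,2)–(24,8): clear
  edge (24,8)–(24,23): clear
  edge (24,23)–(15,14): clear
  edge (15,14)–(14,10): clear
  midpoint (18,23) outside
  → clear

FREE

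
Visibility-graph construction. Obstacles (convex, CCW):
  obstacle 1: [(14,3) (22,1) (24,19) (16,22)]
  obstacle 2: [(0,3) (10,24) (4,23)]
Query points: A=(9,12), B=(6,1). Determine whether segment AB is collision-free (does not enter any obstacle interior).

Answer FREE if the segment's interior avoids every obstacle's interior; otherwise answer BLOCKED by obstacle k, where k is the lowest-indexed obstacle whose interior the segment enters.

Obstacle 1 [(14,3) (22,1) (24,19) (16,22)]:
  edge (14,3)–(22,1): clear
  edge (22,1)–(24,19): clear
  edge (24,19)–(16,22): clear
  edge (16,22)–(14,3): clear
  midpoint (15/2,13/2) outside
  → clear
Obstacle 2 [(0,3) (10,24) (4,23)]:
  edge (0,3)–(10,24): clear
  edge (10,24)–(4,23): clear
  edge (4,23)–(0,3): clear
  midpoint (15/2,13/2) outside
  → clear

FREE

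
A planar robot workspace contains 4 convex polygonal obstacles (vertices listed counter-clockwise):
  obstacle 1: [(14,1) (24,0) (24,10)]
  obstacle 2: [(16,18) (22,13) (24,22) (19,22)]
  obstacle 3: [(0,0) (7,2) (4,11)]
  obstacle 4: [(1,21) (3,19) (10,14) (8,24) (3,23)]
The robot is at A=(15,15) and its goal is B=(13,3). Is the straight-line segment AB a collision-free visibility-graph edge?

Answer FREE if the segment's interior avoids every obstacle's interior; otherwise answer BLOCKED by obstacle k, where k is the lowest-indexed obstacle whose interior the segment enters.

Obstacle 1 [(14,1) (24,0) (24,10)]:
  edge (14,1)–(24,0): clear
  edge (24,0)–(24,10): clear
  edge (24,10)–(14,1): clear
  midpoint (14,9) outside
  → clear
Obstacle 2 [(16,18) (22,13) (24,22) (19,22)]:
  edge (16,18)–(22,13): clear
  edge (22,13)–(24,22): clear
  edge (24,22)–(19,22): clear
  edge (19,22)–(16,18): clear
  midpoint (14,9) outside
  → clear
Obstacle 3 [(0,0) (7,2) (4,11)]:
  edge (0,0)–(7,2): clear
  edge (7,2)–(4,11): clear
  edge (4,11)–(0,0): clear
  midpoint (14,9) outside
  → clear
Obstacle 4 [(1,21) (3,19) (10,14) (8,24) (3,23)]:
  edge (1,21)–(3,19): clear
  edge (3,19)–(10,14): clear
  edge (10,14)–(8,24): clear
  edge (8,24)–(3,23): clear
  edge (3,23)–(1,21): clear
  midpoint (14,9) outside
  → clear

FREE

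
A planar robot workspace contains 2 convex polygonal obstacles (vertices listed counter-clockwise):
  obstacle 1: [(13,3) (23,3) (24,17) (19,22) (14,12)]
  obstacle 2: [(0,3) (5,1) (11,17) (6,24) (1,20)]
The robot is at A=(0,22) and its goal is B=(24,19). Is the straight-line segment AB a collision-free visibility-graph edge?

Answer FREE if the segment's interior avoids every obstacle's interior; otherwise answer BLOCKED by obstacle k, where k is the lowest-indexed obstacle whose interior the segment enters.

Obstacle 1 [(13,3) (23,3) (24,17) (19,22) (14,12)]:
  edge (13,3)–(23,3): clear
  edge (23,3)–(24,17): clear
  edge (24,17)–(19,22): crosses AB
  edge (19,22)–(14,12): crosses AB
  edge (14,12)–(13,3): clear
  → BLOCKED
Obstacle 2 [(0,3) (5,1) (11,17) (6,24) (1,20)]:
  edge (0,3)–(5,1): clear
  edge (5,1)–(11,17): clear
  edge (11,17)–(6,24): crosses AB
  edge (6,24)–(1,20): crosses AB
  edge (1,20)–(0,3): clear
  → BLOCKED

BLOCKED by obstacle 1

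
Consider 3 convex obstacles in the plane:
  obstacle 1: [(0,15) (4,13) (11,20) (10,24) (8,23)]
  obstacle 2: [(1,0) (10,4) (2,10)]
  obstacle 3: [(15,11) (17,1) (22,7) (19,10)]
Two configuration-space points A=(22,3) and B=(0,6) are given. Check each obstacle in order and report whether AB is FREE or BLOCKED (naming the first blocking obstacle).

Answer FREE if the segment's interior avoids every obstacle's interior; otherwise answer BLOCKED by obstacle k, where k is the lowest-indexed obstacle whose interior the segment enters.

Obstacle 1 [(0,15) (4,13) (11,20) (10,24) (8,23)]:
  edge (0,15)–(4,13): clear
  edge (4,13)–(11,20): clear
  edge (11,20)–(10,24): clear
  edge (10,24)–(8,23): clear
  edge (8,23)–(0,15): clear
  midpoint (11,9/2) outside
  → clear
Obstacle 2 [(1,0) (10,4) (2,10)]:
  edge (1,0)–(10,4): clear
  edge (10,4)–(2,10): crosses AB
  edge (2,10)–(1,0): crosses AB
  → BLOCKED
Obstacle 3 [(15,11) (17,1) (22,7) (19,10)]:
  edge (15,11)–(17,1): crosses AB
  edge (17,1)–(22,7): crosses AB
  edge (22,7)–(19,10): clear
  edge (19,10)–(15,11): clear
  → BLOCKED

BLOCKED by obstacle 2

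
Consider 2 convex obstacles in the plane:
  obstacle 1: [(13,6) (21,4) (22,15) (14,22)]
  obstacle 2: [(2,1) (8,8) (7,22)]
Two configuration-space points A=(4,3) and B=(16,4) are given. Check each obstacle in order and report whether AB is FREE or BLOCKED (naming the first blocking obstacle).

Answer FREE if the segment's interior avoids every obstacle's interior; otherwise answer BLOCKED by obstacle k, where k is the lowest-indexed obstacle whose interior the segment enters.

FREE

Obstacle 1 [(13,6) (21,4) (22,15) (14,22)]:
  edge (13,6)–(21,4): clear
  edge (21,4)–(22,15): clear
  edge (22,15)–(14,22): clear
  edge (14,22)–(13,6): clear
  midpoint (10,7/2) outside
  → clear
Obstacle 2 [(2,1) (8,8) (7,22)]:
  edge (2,1)–(8,8): clear
  edge (8,8)–(7,22): clear
  edge (7,22)–(2,1): clear
  midpoint (10,7/2) outside
  → clear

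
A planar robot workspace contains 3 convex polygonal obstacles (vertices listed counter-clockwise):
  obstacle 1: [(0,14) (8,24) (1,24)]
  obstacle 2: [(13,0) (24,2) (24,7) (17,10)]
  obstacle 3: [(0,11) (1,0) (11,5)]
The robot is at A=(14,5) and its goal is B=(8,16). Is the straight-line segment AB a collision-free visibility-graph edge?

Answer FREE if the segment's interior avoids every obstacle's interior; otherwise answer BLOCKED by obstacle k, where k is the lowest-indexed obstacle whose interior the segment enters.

Obstacle 1 [(0,14) (8,24) (1,24)]:
  edge (0,14)–(8,24): clear
  edge (8,24)–(1,24): clear
  edge (1,24)–(0,14): clear
  midpoint (11,21/2) outside
  → clear
Obstacle 2 [(13,0) (24,2) (24,7) (17,10)]:
  edge (13,0)–(24,2): clear
  edge (24,2)–(24,7): clear
  edge (24,7)–(17,10): clear
  edge (17,10)–(13,0): clear
  midpoint (11,21/2) outside
  → clear
Obstacle 3 [(0,11) (1,0) (11,5)]:
  edge (0,11)–(1,0): clear
  edge (1,0)–(11,5): clear
  edge (11,5)–(0,11): clear
  midpoint (11,21/2) outside
  → clear

FREE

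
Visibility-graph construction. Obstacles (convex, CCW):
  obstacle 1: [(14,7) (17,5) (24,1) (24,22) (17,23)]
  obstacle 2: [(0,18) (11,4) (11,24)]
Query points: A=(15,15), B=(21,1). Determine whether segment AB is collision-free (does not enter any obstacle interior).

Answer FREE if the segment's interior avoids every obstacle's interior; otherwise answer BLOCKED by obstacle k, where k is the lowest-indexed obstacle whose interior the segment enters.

BLOCKED by obstacle 1

Obstacle 1 [(14,7) (17,5) (24,1) (24,22) (17,23)]:
  edge (14,7)–(17,5): clear
  edge (17,5)–(24,1): crosses AB
  edge (24,1)–(24,22): clear
  edge (24,22)–(17,23): clear
  edge (17,23)–(14,7): crosses AB
  → BLOCKED
Obstacle 2 [(0,18) (11,4) (11,24)]:
  edge (0,18)–(11,4): clear
  edge (11,4)–(11,24): clear
  edge (11,24)–(0,18): clear
  midpoint (18,8) outside
  → clear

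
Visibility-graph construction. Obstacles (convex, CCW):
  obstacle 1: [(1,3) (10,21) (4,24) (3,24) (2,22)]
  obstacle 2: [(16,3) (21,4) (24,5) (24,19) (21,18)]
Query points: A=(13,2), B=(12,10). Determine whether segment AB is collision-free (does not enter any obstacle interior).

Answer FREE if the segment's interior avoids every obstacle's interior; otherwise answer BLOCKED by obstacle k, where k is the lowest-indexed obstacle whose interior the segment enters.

FREE

Obstacle 1 [(1,3) (10,21) (4,24) (3,24) (2,22)]:
  edge (1,3)–(10,21): clear
  edge (10,21)–(4,24): clear
  edge (4,24)–(3,24): clear
  edge (3,24)–(2,22): clear
  edge (2,22)–(1,3): clear
  midpoint (25/2,6) outside
  → clear
Obstacle 2 [(16,3) (21,4) (24,5) (24,19) (21,18)]:
  edge (16,3)–(21,4): clear
  edge (21,4)–(24,5): clear
  edge (24,5)–(24,19): clear
  edge (24,19)–(21,18): clear
  edge (21,18)–(16,3): clear
  midpoint (25/2,6) outside
  → clear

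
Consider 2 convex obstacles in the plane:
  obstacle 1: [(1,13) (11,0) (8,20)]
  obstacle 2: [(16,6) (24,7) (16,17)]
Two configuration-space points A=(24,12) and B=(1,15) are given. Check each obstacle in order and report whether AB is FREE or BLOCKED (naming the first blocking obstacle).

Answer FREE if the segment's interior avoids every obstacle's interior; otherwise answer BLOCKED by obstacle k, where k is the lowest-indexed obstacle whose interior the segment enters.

Obstacle 1 [(1,13) (11,0) (8,20)]:
  edge (1,13)–(11,0): clear
  edge (11,0)–(8,20): crosses AB
  edge (8,20)–(1,13): crosses AB
  → BLOCKED
Obstacle 2 [(16,6) (24,7) (16,17)]:
  edge (16,6)–(24,7): clear
  edge (24,7)–(16,17): crosses AB
  edge (16,17)–(16,6): crosses AB
  → BLOCKED

BLOCKED by obstacle 1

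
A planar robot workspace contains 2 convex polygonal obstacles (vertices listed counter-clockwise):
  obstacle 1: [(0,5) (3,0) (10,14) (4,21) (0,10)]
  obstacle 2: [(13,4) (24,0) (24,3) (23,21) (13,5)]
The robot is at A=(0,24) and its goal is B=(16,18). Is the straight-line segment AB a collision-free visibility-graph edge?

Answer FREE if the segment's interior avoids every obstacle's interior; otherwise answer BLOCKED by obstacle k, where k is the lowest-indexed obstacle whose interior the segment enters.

FREE

Obstacle 1 [(0,5) (3,0) (10,14) (4,21) (0,10)]:
  edge (0,5)–(3,0): clear
  edge (3,0)–(10,14): clear
  edge (10,14)–(4,21): clear
  edge (4,21)–(0,10): clear
  edge (0,10)–(0,5): clear
  midpoint (8,21) outside
  → clear
Obstacle 2 [(13,4) (24,0) (24,3) (23,21) (13,5)]:
  edge (13,4)–(24,0): clear
  edge (24,0)–(24,3): clear
  edge (24,3)–(23,21): clear
  edge (23,21)–(13,5): clear
  edge (13,5)–(13,4): clear
  midpoint (8,21) outside
  → clear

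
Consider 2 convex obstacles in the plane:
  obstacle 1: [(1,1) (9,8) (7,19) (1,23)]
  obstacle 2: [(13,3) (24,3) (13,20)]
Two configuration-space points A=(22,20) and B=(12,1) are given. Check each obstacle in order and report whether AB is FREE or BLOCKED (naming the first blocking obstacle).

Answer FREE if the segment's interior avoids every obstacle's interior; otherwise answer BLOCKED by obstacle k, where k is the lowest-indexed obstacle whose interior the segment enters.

BLOCKED by obstacle 2

Obstacle 1 [(1,1) (9,8) (7,19) (1,23)]:
  edge (1,1)–(9,8): clear
  edge (9,8)–(7,19): clear
  edge (7,19)–(1,23): clear
  edge (1,23)–(1,1): clear
  midpoint (17,21/2) outside
  → clear
Obstacle 2 [(13,3) (24,3) (13,20)]:
  edge (13,3)–(24,3): crosses AB
  edge (24,3)–(13,20): crosses AB
  edge (13,20)–(13,3): clear
  → BLOCKED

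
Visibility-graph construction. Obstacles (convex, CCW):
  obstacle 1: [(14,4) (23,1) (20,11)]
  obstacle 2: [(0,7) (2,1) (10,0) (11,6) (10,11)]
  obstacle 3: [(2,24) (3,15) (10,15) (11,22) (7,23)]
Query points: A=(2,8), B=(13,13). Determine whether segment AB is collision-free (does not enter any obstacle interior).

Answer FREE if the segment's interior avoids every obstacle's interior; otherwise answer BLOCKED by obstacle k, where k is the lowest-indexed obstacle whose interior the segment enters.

Obstacle 1 [(14,4) (23,1) (20,11)]:
  edge (14,4)–(23,1): clear
  edge (23,1)–(20,11): clear
  edge (20,11)–(14,4): clear
  midpoint (15/2,21/2) outside
  → clear
Obstacle 2 [(0,7) (2,1) (10,0) (11,6) (10,11)]:
  edge (0,7)–(2,1): clear
  edge (2,1)–(10,0): clear
  edge (10,0)–(11,6): clear
  edge (11,6)–(10,11): clear
  edge (10,11)–(0,7): clear
  midpoint (15/2,21/2) outside
  → clear
Obstacle 3 [(2,24) (3,15) (10,15) (11,22) (7,23)]:
  edge (2,24)–(3,15): clear
  edge (3,15)–(10,15): clear
  edge (10,15)–(11,22): clear
  edge (11,22)–(7,23): clear
  edge (7,23)–(2,24): clear
  midpoint (15/2,21/2) outside
  → clear

FREE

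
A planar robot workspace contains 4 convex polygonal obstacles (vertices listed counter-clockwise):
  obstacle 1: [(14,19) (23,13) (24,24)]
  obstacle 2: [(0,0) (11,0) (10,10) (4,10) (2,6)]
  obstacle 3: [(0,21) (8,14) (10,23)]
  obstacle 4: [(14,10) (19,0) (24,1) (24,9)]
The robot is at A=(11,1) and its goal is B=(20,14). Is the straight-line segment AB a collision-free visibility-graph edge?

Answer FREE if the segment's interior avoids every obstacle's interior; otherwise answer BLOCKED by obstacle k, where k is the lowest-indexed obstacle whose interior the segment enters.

BLOCKED by obstacle 4

Obstacle 1 [(14,19) (23,13) (24,24)]:
  edge (14,19)–(23,13): clear
  edge (23,13)–(24,24): clear
  edge (24,24)–(14,19): clear
  midpoint (31/2,15/2) outside
  → clear
Obstacle 2 [(0,0) (11,0) (10,10) (4,10) (2,6)]:
  edge (0,0)–(11,0): clear
  edge (11,0)–(10,10): clear
  edge (10,10)–(4,10): clear
  edge (4,10)–(2,6): clear
  edge (2,6)–(0,0): clear
  midpoint (31/2,15/2) outside
  → clear
Obstacle 3 [(0,21) (8,14) (10,23)]:
  edge (0,21)–(8,14): clear
  edge (8,14)–(10,23): clear
  edge (10,23)–(0,21): clear
  midpoint (31/2,15/2) outside
  → clear
Obstacle 4 [(14,10) (19,0) (24,1) (24,9)]:
  edge (14,10)–(19,0): crosses AB
  edge (19,0)–(24,1): clear
  edge (24,1)–(24,9): clear
  edge (24,9)–(14,10): crosses AB
  → BLOCKED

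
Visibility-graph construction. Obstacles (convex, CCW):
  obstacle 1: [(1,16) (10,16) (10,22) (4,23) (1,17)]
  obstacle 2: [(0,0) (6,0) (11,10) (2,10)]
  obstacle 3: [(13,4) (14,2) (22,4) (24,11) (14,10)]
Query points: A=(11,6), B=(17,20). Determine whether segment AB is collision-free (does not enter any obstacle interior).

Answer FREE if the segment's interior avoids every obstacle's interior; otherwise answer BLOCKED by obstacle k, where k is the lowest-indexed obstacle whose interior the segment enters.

FREE

Obstacle 1 [(1,16) (10,16) (10,22) (4,23) (1,17)]:
  edge (1,16)–(10,16): clear
  edge (10,16)–(10,22): clear
  edge (10,22)–(4,23): clear
  edge (4,23)–(1,17): clear
  edge (1,17)–(1,16): clear
  midpoint (14,13) outside
  → clear
Obstacle 2 [(0,0) (6,0) (11,10) (2,10)]:
  edge (0,0)–(6,0): clear
  edge (6,0)–(11,10): clear
  edge (11,10)–(2,10): clear
  edge (2,10)–(0,0): clear
  midpoint (14,13) outside
  → clear
Obstacle 3 [(13,4) (14,2) (22,4) (24,11) (14,10)]:
  edge (13,4)–(14,2): clear
  edge (14,2)–(22,4): clear
  edge (22,4)–(24,11): clear
  edge (24,11)–(14,10): clear
  edge (14,10)–(13,4): clear
  midpoint (14,13) outside
  → clear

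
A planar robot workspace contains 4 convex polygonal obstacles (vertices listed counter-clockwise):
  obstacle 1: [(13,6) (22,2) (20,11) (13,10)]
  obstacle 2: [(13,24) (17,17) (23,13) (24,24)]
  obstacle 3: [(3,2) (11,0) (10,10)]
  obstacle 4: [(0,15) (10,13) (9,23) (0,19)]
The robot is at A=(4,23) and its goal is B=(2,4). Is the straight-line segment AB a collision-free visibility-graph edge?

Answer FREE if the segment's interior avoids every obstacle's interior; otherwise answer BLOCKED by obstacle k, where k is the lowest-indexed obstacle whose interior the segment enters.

Obstacle 1 [(13,6) (22,2) (20,11) (13,10)]:
  edge (13,6)–(22,2): clear
  edge (22,2)–(20,11): clear
  edge (20,11)–(13,10): clear
  edge (13,10)–(13,6): clear
  midpoint (3,27/2) outside
  → clear
Obstacle 2 [(13,24) (17,17) (23,13) (24,24)]:
  edge (13,24)–(17,17): clear
  edge (17,17)–(23,13): clear
  edge (23,13)–(24,24): clear
  edge (24,24)–(13,24): clear
  midpoint (3,27/2) outside
  → clear
Obstacle 3 [(3,2) (11,0) (10,10)]:
  edge (3,2)–(11,0): clear
  edge (11,0)–(10,10): clear
  edge (10,10)–(3,2): clear
  midpoint (3,27/2) outside
  → clear
Obstacle 4 [(0,15) (10,13) (9,23) (0,19)]:
  edge (0,15)–(10,13): crosses AB
  edge (10,13)–(9,23): clear
  edge (9,23)–(0,19): crosses AB
  edge (0,19)–(0,15): clear
  → BLOCKED

BLOCKED by obstacle 4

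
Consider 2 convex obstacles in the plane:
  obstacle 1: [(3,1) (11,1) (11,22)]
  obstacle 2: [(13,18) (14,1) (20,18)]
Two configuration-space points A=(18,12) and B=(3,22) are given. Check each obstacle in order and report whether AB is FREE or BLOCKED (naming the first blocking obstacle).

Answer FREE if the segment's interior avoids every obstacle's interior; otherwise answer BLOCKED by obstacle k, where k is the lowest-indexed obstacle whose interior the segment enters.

Obstacle 1 [(3,1) (11,1) (11,22)]:
  edge (3,1)–(11,1): clear
  edge (11,1)–(11,22): crosses AB
  edge (11,22)–(3,1): crosses AB
  → BLOCKED
Obstacle 2 [(13,18) (14,1) (20,18)]:
  edge (13,18)–(14,1): crosses AB
  edge (14,1)–(20,18): crosses AB
  edge (20,18)–(13,18): clear
  → BLOCKED

BLOCKED by obstacle 1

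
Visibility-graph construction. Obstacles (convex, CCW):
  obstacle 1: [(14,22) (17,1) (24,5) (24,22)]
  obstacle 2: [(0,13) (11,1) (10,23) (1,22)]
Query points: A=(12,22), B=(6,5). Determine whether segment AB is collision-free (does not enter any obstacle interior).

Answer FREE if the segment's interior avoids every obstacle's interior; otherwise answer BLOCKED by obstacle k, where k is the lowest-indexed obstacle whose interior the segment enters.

BLOCKED by obstacle 2

Obstacle 1 [(14,22) (17,1) (24,5) (24,22)]:
  edge (14,22)–(17,1): clear
  edge (17,1)–(24,5): clear
  edge (24,5)–(24,22): clear
  edge (24,22)–(14,22): clear
  midpoint (9,27/2) outside
  → clear
Obstacle 2 [(0,13) (11,1) (10,23) (1,22)]:
  edge (0,13)–(11,1): crosses AB
  edge (11,1)–(10,23): crosses AB
  edge (10,23)–(1,22): clear
  edge (1,22)–(0,13): clear
  → BLOCKED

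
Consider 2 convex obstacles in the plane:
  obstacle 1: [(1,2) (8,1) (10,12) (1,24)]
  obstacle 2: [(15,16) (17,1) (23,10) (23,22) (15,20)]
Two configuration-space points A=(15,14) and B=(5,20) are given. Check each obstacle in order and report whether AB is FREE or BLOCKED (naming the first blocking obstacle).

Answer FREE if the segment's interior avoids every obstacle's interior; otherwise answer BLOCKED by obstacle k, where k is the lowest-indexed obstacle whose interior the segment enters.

Obstacle 1 [(1,2) (8,1) (10,12) (1,24)]:
  edge (1,2)–(8,1): clear
  edge (8,1)–(10,12): clear
  edge (10,12)–(1,24): clear
  edge (1,24)–(1,2): clear
  midpoint (10,17) outside
  → clear
Obstacle 2 [(15,16) (17,1) (23,10) (23,22) (15,20)]:
  edge (15,16)–(17,1): clear
  edge (17,1)–(23,10): clear
  edge (23,10)–(23,22): clear
  edge (23,22)–(15,20): clear
  edge (15,20)–(15,16): clear
  midpoint (10,17) outside
  → clear

FREE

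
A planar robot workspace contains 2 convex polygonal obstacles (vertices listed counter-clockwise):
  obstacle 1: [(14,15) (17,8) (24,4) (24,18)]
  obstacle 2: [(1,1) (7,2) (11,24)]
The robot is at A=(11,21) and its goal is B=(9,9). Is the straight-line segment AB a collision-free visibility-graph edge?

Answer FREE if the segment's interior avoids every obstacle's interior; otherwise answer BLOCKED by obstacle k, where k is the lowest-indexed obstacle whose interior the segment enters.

Obstacle 1 [(14,15) (17,8) (24,4) (24,18)]:
  edge (14,15)–(17,8): clear
  edge (17,8)–(24,4): clear
  edge (24,4)–(24,18): clear
  edge (24,18)–(14,15): clear
  midpoint (10,15) outside
  → clear
Obstacle 2 [(1,1) (7,2) (11,24)]:
  edge (1,1)–(7,2): clear
  edge (7,2)–(11,24): clear
  edge (11,24)–(1,1): clear
  midpoint (10,15) outside
  → clear

FREE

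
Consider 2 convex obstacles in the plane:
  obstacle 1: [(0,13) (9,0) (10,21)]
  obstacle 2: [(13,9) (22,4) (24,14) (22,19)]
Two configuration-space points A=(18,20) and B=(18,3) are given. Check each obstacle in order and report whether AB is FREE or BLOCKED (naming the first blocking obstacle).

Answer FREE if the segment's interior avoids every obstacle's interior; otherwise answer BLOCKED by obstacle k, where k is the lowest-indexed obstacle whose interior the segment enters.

Obstacle 1 [(0,13) (9,0) (10,21)]:
  edge (0,13)–(9,0): clear
  edge (9,0)–(10,21): clear
  edge (10,21)–(0,13): clear
  midpoint (18,23/2) outside
  → clear
Obstacle 2 [(13,9) (22,4) (24,14) (22,19)]:
  edge (13,9)–(22,4): crosses AB
  edge (22,4)–(24,14): clear
  edge (24,14)–(22,19): clear
  edge (22,19)–(13,9): crosses AB
  → BLOCKED

BLOCKED by obstacle 2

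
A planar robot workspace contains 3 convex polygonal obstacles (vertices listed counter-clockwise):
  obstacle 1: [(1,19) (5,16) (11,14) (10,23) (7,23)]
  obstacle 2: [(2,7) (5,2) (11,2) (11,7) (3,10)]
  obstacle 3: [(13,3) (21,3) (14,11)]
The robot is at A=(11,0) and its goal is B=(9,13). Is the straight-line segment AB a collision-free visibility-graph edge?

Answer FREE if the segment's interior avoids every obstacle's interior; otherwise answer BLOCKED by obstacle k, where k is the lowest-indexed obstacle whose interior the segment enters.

Obstacle 1 [(1,19) (5,16) (11,14) (10,23) (7,23)]:
  edge (1,19)–(5,16): clear
  edge (5,16)–(11,14): clear
  edge (11,14)–(10,23): clear
  edge (10,23)–(7,23): clear
  edge (7,23)–(1,19): clear
  midpoint (10,13/2) outside
  → clear
Obstacle 2 [(2,7) (5,2) (11,2) (11,7) (3,10)]:
  edge (2,7)–(5,2): clear
  edge (5,2)–(11,2): crosses AB
  edge (11,2)–(11,7): clear
  edge (11,7)–(3,10): crosses AB
  edge (3,10)–(2,7): clear
  → BLOCKED
Obstacle 3 [(13,3) (21,3) (14,11)]:
  edge (13,3)–(21,3): clear
  edge (21,3)–(14,11): clear
  edge (14,11)–(13,3): clear
  midpoint (10,13/2) outside
  → clear

BLOCKED by obstacle 2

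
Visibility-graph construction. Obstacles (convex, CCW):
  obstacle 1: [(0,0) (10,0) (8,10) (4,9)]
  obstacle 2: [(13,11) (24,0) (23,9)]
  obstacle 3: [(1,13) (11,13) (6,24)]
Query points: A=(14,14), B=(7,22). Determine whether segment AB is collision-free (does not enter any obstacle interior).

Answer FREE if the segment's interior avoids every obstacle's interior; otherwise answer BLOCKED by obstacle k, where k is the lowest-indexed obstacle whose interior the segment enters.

Obstacle 1 [(0,0) (10,0) (8,10) (4,9)]:
  edge (0,0)–(10,0): clear
  edge (10,0)–(8,10): clear
  edge (8,10)–(4,9): clear
  edge (4,9)–(0,0): clear
  midpoint (21/2,18) outside
  → clear
Obstacle 2 [(13,11) (24,0) (23,9)]:
  edge (13,11)–(24,0): clear
  edge (24,0)–(23,9): clear
  edge (23,9)–(13,11): clear
  midpoint (21/2,18) outside
  → clear
Obstacle 3 [(1,13) (11,13) (6,24)]:
  edge (1,13)–(11,13): clear
  edge (11,13)–(6,24): clear
  edge (6,24)–(1,13): clear
  midpoint (21/2,18) outside
  → clear

FREE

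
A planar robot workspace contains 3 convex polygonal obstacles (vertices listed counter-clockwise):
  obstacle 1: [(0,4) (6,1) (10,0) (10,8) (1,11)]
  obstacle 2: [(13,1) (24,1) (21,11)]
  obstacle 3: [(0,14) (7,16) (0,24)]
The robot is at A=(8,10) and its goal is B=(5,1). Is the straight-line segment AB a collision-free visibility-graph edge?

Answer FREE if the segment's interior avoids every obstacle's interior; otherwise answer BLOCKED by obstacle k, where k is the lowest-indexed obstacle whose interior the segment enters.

BLOCKED by obstacle 1

Obstacle 1 [(0,4) (6,1) (10,0) (10,8) (1,11)]:
  edge (0,4)–(6,1): crosses AB
  edge (6,1)–(10,0): clear
  edge (10,0)–(10,8): clear
  edge (10,8)–(1,11): crosses AB
  edge (1,11)–(0,4): clear
  → BLOCKED
Obstacle 2 [(13,1) (24,1) (21,11)]:
  edge (13,1)–(24,1): clear
  edge (24,1)–(21,11): clear
  edge (21,11)–(13,1): clear
  midpoint (13/2,11/2) outside
  → clear
Obstacle 3 [(0,14) (7,16) (0,24)]:
  edge (0,14)–(7,16): clear
  edge (7,16)–(0,24): clear
  edge (0,24)–(0,14): clear
  midpoint (13/2,11/2) outside
  → clear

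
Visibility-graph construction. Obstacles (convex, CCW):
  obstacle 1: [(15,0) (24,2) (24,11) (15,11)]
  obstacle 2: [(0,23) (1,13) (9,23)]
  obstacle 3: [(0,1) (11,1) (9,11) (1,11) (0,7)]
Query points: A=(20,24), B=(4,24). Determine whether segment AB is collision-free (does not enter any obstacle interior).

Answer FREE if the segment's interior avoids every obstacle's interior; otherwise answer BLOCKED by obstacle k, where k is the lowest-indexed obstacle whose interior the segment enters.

FREE

Obstacle 1 [(15,0) (24,2) (24,11) (15,11)]:
  edge (15,0)–(24,2): clear
  edge (24,2)–(24,11): clear
  edge (24,11)–(15,11): clear
  edge (15,11)–(15,0): clear
  midpoint (12,24) outside
  → clear
Obstacle 2 [(0,23) (1,13) (9,23)]:
  edge (0,23)–(1,13): clear
  edge (1,13)–(9,23): clear
  edge (9,23)–(0,23): clear
  midpoint (12,24) outside
  → clear
Obstacle 3 [(0,1) (11,1) (9,11) (1,11) (0,7)]:
  edge (0,1)–(11,1): clear
  edge (11,1)–(9,11): clear
  edge (9,11)–(1,11): clear
  edge (1,11)–(0,7): clear
  edge (0,7)–(0,1): clear
  midpoint (12,24) outside
  → clear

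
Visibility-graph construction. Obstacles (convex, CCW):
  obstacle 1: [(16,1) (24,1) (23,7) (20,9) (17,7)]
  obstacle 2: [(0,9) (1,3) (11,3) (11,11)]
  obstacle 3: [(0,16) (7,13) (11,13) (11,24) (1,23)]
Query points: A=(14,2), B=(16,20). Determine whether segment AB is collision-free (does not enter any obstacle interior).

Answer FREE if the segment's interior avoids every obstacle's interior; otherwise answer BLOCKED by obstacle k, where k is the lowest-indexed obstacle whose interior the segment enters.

Obstacle 1 [(16,1) (24,1) (23,7) (20,9) (17,7)]:
  edge (16,1)–(24,1): clear
  edge (24,1)–(23,7): clear
  edge (23,7)–(20,9): clear
  edge (20,9)–(17,7): clear
  edge (17,7)–(16,1): clear
  midpoint (15,11) outside
  → clear
Obstacle 2 [(0,9) (1,3) (11,3) (11,11)]:
  edge (0,9)–(1,3): clear
  edge (1,3)–(11,3): clear
  edge (11,3)–(11,11): clear
  edge (11,11)–(0,9): clear
  midpoint (15,11) outside
  → clear
Obstacle 3 [(0,16) (7,13) (11,13) (11,24) (1,23)]:
  edge (0,16)–(7,13): clear
  edge (7,13)–(11,13): clear
  edge (11,13)–(11,24): clear
  edge (11,24)–(1,23): clear
  edge (1,23)–(0,16): clear
  midpoint (15,11) outside
  → clear

FREE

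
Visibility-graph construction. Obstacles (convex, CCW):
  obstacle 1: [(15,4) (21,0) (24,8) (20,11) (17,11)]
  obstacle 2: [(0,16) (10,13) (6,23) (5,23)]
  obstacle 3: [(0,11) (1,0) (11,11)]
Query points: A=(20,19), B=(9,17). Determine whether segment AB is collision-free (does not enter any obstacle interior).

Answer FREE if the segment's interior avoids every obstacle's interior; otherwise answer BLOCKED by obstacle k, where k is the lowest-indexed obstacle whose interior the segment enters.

Obstacle 1 [(15,4) (21,0) (24,8) (20,11) (17,11)]:
  edge (15,4)–(21,0): clear
  edge (21,0)–(24,8): clear
  edge (24,8)–(20,11): clear
  edge (20,11)–(17,11): clear
  edge (17,11)–(15,4): clear
  midpoint (29/2,18) outside
  → clear
Obstacle 2 [(0,16) (10,13) (6,23) (5,23)]:
  edge (0,16)–(10,13): clear
  edge (10,13)–(6,23): clear
  edge (6,23)–(5,23): clear
  edge (5,23)–(0,16): clear
  midpoint (29/2,18) outside
  → clear
Obstacle 3 [(0,11) (1,0) (11,11)]:
  edge (0,11)–(1,0): clear
  edge (1,0)–(11,11): clear
  edge (11,11)–(0,11): clear
  midpoint (29/2,18) outside
  → clear

FREE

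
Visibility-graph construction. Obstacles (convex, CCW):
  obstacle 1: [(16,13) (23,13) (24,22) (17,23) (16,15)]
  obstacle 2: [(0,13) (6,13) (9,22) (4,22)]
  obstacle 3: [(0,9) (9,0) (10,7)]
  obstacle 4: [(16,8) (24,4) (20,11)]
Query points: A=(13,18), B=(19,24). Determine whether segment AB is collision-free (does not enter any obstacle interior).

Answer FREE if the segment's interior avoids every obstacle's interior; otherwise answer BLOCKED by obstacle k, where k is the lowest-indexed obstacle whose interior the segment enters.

Obstacle 1 [(16,13) (23,13) (24,22) (17,23) (16,15)]:
  edge (16,13)–(23,13): clear
  edge (23,13)–(24,22): clear
  edge (24,22)–(17,23): crosses AB
  edge (17,23)–(16,15): crosses AB
  edge (16,15)–(16,13): clear
  → BLOCKED
Obstacle 2 [(0,13) (6,13) (9,22) (4,22)]:
  edge (0,13)–(6,13): clear
  edge (6,13)–(9,22): clear
  edge (9,22)–(4,22): clear
  edge (4,22)–(0,13): clear
  midpoint (16,21) outside
  → clear
Obstacle 3 [(0,9) (9,0) (10,7)]:
  edge (0,9)–(9,0): clear
  edge (9,0)–(10,7): clear
  edge (10,7)–(0,9): clear
  midpoint (16,21) outside
  → clear
Obstacle 4 [(16,8) (24,4) (20,11)]:
  edge (16,8)–(24,4): clear
  edge (24,4)–(20,11): clear
  edge (20,11)–(16,8): clear
  midpoint (16,21) outside
  → clear

BLOCKED by obstacle 1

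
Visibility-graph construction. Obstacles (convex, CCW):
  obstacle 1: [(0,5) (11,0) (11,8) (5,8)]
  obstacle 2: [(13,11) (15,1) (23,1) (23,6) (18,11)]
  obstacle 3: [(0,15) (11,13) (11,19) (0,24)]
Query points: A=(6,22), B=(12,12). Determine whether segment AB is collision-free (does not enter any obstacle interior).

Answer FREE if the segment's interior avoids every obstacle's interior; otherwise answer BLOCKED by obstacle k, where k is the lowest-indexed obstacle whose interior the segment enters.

Obstacle 1 [(0,5) (11,0) (11,8) (5,8)]:
  edge (0,5)–(11,0): clear
  edge (11,0)–(11,8): clear
  edge (11,8)–(5,8): clear
  edge (5,8)–(0,5): clear
  midpoint (9,17) outside
  → clear
Obstacle 2 [(13,11) (15,1) (23,1) (23,6) (18,11)]:
  edge (13,11)–(15,1): clear
  edge (15,1)–(23,1): clear
  edge (23,1)–(23,6): clear
  edge (23,6)–(18,11): clear
  edge (18,11)–(13,11): clear
  midpoint (9,17) outside
  → clear
Obstacle 3 [(0,15) (11,13) (11,19) (0,24)]:
  edge (0,15)–(11,13): clear
  edge (11,13)–(11,19): crosses AB
  edge (11,19)–(0,24): crosses AB
  edge (0,24)–(0,15): clear
  → BLOCKED

BLOCKED by obstacle 3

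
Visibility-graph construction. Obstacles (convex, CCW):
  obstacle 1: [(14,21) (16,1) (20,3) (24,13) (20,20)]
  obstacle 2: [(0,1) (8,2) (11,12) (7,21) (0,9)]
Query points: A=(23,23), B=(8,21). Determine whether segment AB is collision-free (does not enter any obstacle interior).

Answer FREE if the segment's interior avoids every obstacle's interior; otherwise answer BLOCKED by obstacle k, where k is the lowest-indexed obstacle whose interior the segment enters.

Obstacle 1 [(14,21) (16,1) (20,3) (24,13) (20,20)]:
  edge (14,21)–(16,1): clear
  edge (16,1)–(20,3): clear
  edge (20,3)–(24,13): clear
  edge (24,13)–(20,20): clear
  edge (20,20)–(14,21): clear
  midpoint (31/2,22) outside
  → clear
Obstacle 2 [(0,1) (8,2) (11,12) (7,21) (0,9)]:
  edge (0,1)–(8,2): clear
  edge (8,2)–(11,12): clear
  edge (11,12)–(7,21): clear
  edge (7,21)–(0,9): clear
  edge (0,9)–(0,1): clear
  midpoint (31/2,22) outside
  → clear

FREE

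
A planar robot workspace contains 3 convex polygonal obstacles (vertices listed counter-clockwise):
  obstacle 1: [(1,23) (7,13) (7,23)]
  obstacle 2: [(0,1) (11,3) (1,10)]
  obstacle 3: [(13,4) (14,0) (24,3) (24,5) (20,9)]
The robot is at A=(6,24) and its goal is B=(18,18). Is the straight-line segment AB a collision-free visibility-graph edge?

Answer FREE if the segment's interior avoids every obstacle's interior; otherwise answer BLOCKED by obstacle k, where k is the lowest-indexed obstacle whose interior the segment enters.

Obstacle 1 [(1,23) (7,13) (7,23)]:
  edge (1,23)–(7,13): clear
  edge (7,13)–(7,23): clear
  edge (7,23)–(1,23): clear
  midpoint (12,21) outside
  → clear
Obstacle 2 [(0,1) (11,3) (1,10)]:
  edge (0,1)–(11,3): clear
  edge (11,3)–(1,10): clear
  edge (1,10)–(0,1): clear
  midpoint (12,21) outside
  → clear
Obstacle 3 [(13,4) (14,0) (24,3) (24,5) (20,9)]:
  edge (13,4)–(14,0): clear
  edge (14,0)–(24,3): clear
  edge (24,3)–(24,5): clear
  edge (24,5)–(20,9): clear
  edge (20,9)–(13,4): clear
  midpoint (12,21) outside
  → clear

FREE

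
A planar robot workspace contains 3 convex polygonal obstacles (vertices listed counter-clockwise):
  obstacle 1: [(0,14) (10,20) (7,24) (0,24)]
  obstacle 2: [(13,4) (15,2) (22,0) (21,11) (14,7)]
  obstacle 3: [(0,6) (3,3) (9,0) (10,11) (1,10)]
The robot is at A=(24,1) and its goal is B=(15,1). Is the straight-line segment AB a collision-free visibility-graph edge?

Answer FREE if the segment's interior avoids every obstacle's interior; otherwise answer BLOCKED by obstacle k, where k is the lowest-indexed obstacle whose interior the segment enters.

BLOCKED by obstacle 2

Obstacle 1 [(0,14) (10,20) (7,24) (0,24)]:
  edge (0,14)–(10,20): clear
  edge (10,20)–(7,24): clear
  edge (7,24)–(0,24): clear
  edge (0,24)–(0,14): clear
  midpoint (39/2,1) outside
  → clear
Obstacle 2 [(13,4) (15,2) (22,0) (21,11) (14,7)]:
  edge (13,4)–(15,2): clear
  edge (15,2)–(22,0): crosses AB
  edge (22,0)–(21,11): crosses AB
  edge (21,11)–(14,7): clear
  edge (14,7)–(13,4): clear
  → BLOCKED
Obstacle 3 [(0,6) (3,3) (9,0) (10,11) (1,10)]:
  edge (0,6)–(3,3): clear
  edge (3,3)–(9,0): clear
  edge (9,0)–(10,11): clear
  edge (10,11)–(1,10): clear
  edge (1,10)–(0,6): clear
  midpoint (39/2,1) outside
  → clear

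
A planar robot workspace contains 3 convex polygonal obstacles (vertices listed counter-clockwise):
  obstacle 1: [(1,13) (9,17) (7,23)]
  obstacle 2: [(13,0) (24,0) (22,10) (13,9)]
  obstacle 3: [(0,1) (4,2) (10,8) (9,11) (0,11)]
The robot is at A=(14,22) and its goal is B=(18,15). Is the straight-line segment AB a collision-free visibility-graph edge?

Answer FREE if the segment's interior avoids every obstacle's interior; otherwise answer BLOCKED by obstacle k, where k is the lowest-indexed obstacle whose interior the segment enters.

Obstacle 1 [(1,13) (9,17) (7,23)]:
  edge (1,13)–(9,17): clear
  edge (9,17)–(7,23): clear
  edge (7,23)–(1,13): clear
  midpoint (16,37/2) outside
  → clear
Obstacle 2 [(13,0) (24,0) (22,10) (13,9)]:
  edge (13,0)–(24,0): clear
  edge (24,0)–(22,10): clear
  edge (22,10)–(13,9): clear
  edge (13,9)–(13,0): clear
  midpoint (16,37/2) outside
  → clear
Obstacle 3 [(0,1) (4,2) (10,8) (9,11) (0,11)]:
  edge (0,1)–(4,2): clear
  edge (4,2)–(10,8): clear
  edge (10,8)–(9,11): clear
  edge (9,11)–(0,11): clear
  edge (0,11)–(0,1): clear
  midpoint (16,37/2) outside
  → clear

FREE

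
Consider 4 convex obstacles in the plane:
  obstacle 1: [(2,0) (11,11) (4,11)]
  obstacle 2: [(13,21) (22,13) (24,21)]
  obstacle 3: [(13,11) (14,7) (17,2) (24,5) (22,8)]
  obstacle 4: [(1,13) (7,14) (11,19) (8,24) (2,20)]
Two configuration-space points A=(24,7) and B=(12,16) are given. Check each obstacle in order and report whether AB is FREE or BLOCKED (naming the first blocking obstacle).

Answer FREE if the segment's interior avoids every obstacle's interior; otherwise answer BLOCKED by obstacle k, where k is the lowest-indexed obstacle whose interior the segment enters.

Obstacle 1 [(2,0) (11,11) (4,11)]:
  edge (2,0)–(11,11): clear
  edge (11,11)–(4,11): clear
  edge (4,11)–(2,0): clear
  midpoint (18,23/2) outside
  → clear
Obstacle 2 [(13,21) (22,13) (24,21)]:
  edge (13,21)–(22,13): clear
  edge (22,13)–(24,21): clear
  edge (24,21)–(13,21): clear
  midpoint (18,23/2) outside
  → clear
Obstacle 3 [(13,11) (14,7) (17,2) (24,5) (22,8)]:
  edge (13,11)–(14,7): clear
  edge (14,7)–(17,2): clear
  edge (17,2)–(24,5): clear
  edge (24,5)–(22,8): clear
  edge (22,8)–(13,11): clear
  midpoint (18,23/2) outside
  → clear
Obstacle 4 [(1,13) (7,14) (11,19) (8,24) (2,20)]:
  edge (1,13)–(7,14): clear
  edge (7,14)–(11,19): clear
  edge (11,19)–(8,24): clear
  edge (8,24)–(2,20): clear
  edge (2,20)–(1,13): clear
  midpoint (18,23/2) outside
  → clear

FREE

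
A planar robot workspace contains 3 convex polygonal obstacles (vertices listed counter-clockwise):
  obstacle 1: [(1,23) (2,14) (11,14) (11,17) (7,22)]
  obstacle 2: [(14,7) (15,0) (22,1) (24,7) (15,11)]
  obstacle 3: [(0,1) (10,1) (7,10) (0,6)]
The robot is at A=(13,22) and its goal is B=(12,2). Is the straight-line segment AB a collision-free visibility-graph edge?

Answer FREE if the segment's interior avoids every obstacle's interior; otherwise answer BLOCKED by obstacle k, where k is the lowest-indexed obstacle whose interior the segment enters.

FREE

Obstacle 1 [(1,23) (2,14) (11,14) (11,17) (7,22)]:
  edge (1,23)–(2,14): clear
  edge (2,14)–(11,14): clear
  edge (11,14)–(11,17): clear
  edge (11,17)–(7,22): clear
  edge (7,22)–(1,23): clear
  midpoint (25/2,12) outside
  → clear
Obstacle 2 [(14,7) (15,0) (22,1) (24,7) (15,11)]:
  edge (14,7)–(15,0): clear
  edge (15,0)–(22,1): clear
  edge (22,1)–(24,7): clear
  edge (24,7)–(15,11): clear
  edge (15,11)–(14,7): clear
  midpoint (25/2,12) outside
  → clear
Obstacle 3 [(0,1) (10,1) (7,10) (0,6)]:
  edge (0,1)–(10,1): clear
  edge (10,1)–(7,10): clear
  edge (7,10)–(0,6): clear
  edge (0,6)–(0,1): clear
  midpoint (25/2,12) outside
  → clear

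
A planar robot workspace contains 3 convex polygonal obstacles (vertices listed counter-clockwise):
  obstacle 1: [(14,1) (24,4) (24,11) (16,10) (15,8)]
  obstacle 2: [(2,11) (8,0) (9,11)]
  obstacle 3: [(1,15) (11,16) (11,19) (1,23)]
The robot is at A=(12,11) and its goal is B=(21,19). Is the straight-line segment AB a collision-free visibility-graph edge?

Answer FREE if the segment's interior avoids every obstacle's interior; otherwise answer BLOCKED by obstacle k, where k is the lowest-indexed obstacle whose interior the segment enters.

Obstacle 1 [(14,1) (24,4) (24,11) (16,10) (15,8)]:
  edge (14,1)–(24,4): clear
  edge (24,4)–(24,11): clear
  edge (24,11)–(16,10): clear
  edge (16,10)–(15,8): clear
  edge (15,8)–(14,1): clear
  midpoint (33/2,15) outside
  → clear
Obstacle 2 [(2,11) (8,0) (9,11)]:
  edge (2,11)–(8,0): clear
  edge (8,0)–(9,11): clear
  edge (9,11)–(2,11): clear
  midpoint (33/2,15) outside
  → clear
Obstacle 3 [(1,15) (11,16) (11,19) (1,23)]:
  edge (1,15)–(11,16): clear
  edge (11,16)–(11,19): clear
  edge (11,19)–(1,23): clear
  edge (1,23)–(1,15): clear
  midpoint (33/2,15) outside
  → clear

FREE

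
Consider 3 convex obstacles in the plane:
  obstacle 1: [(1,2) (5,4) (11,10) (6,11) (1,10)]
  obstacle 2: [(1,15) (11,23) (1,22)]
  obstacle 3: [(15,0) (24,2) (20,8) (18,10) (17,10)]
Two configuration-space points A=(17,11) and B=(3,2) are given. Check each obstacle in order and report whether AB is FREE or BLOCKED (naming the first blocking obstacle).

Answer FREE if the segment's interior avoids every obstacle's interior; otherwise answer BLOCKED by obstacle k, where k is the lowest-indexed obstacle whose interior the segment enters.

FREE

Obstacle 1 [(1,2) (5,4) (11,10) (6,11) (1,10)]:
  edge (1,2)–(5,4): clear
  edge (5,4)–(11,10): clear
  edge (11,10)–(6,11): clear
  edge (6,11)–(1,10): clear
  edge (1,10)–(1,2): clear
  midpoint (10,13/2) outside
  → clear
Obstacle 2 [(1,15) (11,23) (1,22)]:
  edge (1,15)–(11,23): clear
  edge (11,23)–(1,22): clear
  edge (1,22)–(1,15): clear
  midpoint (10,13/2) outside
  → clear
Obstacle 3 [(15,0) (24,2) (20,8) (18,10) (17,10)]:
  edge (15,0)–(24,2): clear
  edge (24,2)–(20,8): clear
  edge (20,8)–(18,10): clear
  edge (18,10)–(17,10): clear
  edge (17,10)–(15,0): clear
  midpoint (10,13/2) outside
  → clear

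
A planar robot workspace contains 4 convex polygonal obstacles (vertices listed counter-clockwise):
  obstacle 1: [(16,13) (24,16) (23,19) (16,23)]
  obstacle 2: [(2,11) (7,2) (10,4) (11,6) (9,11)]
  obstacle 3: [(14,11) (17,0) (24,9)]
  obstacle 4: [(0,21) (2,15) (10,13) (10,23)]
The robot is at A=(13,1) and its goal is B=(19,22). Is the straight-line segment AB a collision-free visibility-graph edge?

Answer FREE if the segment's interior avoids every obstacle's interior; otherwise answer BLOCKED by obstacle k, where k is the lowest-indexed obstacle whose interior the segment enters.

BLOCKED by obstacle 1

Obstacle 1 [(16,13) (24,16) (23,19) (16,23)]:
  edge (16,13)–(24,16): crosses AB
  edge (24,16)–(23,19): clear
  edge (23,19)–(16,23): crosses AB
  edge (16,23)–(16,13): clear
  → BLOCKED
Obstacle 2 [(2,11) (7,2) (10,4) (11,6) (9,11)]:
  edge (2,11)–(7,2): clear
  edge (7,2)–(10,4): clear
  edge (10,4)–(11,6): clear
  edge (11,6)–(9,11): clear
  edge (9,11)–(2,11): clear
  midpoint (16,23/2) outside
  → clear
Obstacle 3 [(14,11) (17,0) (24,9)]:
  edge (14,11)–(17,0): crosses AB
  edge (17,0)–(24,9): clear
  edge (24,9)–(14,11): crosses AB
  → BLOCKED
Obstacle 4 [(0,21) (2,15) (10,13) (10,23)]:
  edge (0,21)–(2,15): clear
  edge (2,15)–(10,13): clear
  edge (10,13)–(10,23): clear
  edge (10,23)–(0,21): clear
  midpoint (16,23/2) outside
  → clear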